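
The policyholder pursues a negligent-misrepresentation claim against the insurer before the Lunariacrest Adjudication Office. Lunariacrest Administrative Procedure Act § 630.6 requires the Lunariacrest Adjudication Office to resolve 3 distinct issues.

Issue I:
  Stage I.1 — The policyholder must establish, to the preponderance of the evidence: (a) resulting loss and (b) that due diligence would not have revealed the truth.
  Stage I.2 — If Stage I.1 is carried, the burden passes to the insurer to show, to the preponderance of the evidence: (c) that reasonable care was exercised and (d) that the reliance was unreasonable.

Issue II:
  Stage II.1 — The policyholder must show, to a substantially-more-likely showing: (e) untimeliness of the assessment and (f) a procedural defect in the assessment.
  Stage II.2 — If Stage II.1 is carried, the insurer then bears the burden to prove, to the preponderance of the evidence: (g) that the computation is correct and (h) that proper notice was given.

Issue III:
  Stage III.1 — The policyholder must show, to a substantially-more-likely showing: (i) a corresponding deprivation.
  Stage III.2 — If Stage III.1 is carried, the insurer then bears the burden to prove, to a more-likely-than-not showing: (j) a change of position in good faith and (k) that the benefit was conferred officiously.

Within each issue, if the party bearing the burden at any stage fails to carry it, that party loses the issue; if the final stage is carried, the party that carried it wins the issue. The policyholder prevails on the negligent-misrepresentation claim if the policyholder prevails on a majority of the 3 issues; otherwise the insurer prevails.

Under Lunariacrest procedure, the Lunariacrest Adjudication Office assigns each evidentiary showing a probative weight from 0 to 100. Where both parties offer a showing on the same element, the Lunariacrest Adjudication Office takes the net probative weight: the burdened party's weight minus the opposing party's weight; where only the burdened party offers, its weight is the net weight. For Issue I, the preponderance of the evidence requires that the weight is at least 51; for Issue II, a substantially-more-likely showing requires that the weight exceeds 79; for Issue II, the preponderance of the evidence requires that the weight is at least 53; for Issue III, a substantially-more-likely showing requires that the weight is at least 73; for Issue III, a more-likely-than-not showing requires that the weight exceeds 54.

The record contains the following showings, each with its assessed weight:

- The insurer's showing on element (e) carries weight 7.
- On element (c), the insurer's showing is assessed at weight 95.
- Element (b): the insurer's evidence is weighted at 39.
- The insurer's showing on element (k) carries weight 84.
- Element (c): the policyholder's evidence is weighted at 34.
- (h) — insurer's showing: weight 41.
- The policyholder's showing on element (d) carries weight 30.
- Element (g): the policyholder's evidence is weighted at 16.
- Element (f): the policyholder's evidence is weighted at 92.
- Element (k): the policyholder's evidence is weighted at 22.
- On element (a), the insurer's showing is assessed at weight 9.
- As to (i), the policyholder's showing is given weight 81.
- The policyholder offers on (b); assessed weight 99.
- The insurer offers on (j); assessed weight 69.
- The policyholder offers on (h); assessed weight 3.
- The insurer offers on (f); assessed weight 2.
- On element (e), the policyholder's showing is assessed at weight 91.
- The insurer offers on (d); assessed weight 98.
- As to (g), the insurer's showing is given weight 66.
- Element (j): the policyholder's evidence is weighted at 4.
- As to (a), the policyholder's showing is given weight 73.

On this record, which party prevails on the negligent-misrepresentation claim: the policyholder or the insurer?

insurer

— Issue I —
Stage I.1 (policyholder, the preponderance of the evidence, weight is at least 51): (a) net 73−9=64 ≥ 51 — meets; (b) net 99−39=60 ≥ 51 — meets.
  Stage I.1 is satisfied; the onus moves to the insurer.
Stage I.2 (insurer, the preponderance of the evidence, weight is at least 51): (c) net 95−34=61 ≥ 51 — meets; (d) net 98−30=68 ≥ 51 — meets.
  All elements met at the final stage.
With every stage satisfied, the insurer prevails on this issue.
— Issue II —
At Stage II.1 the policyholder must meet a substantially-more-likely showing (weight exceeds 79): on (e) the weight is 91 less the opposing 7 gives net 84, which does exceed 79, so (e) meets the standard; on (f) the weight is 92 less the opposing 2 gives net 90, which does exceed 79, so (f) meets the standard.
  The policyholder carries Stage II.1; the insurer now bears the burden.
At Stage II.2 the insurer must meet the preponderance of the evidence (weight is at least 53): on (g) the weight is 66 less the opposing 16 gives net 50, which does not reach 53, so (g) does not meet the standard; on (h) the weight is 41 less the opposing 3 gives net 38, < 53, so (h) does not meet the standard.
  Not every element is met, so the insurer fails to carry Stage II.2.
The analysis ends at Stage II.2; the policyholder prevails on this issue.
— Issue III —
At Stage III.1 the policyholder must meet a substantially-more-likely showing (weight is at least 73): on (i) the weight is 81, ≥ 73, so (i) meets the standard.
  The policyholder carries Stage III.1; the insurer now bears the burden.
At Stage III.2 the insurer must meet a more-likely-than-not showing (weight exceeds 54): on (j) the weight is 69 less the opposing 4 gives net 65, > 54, so (j) meets the standard; on (k) the weight is 84 less the opposing 22 gives net 62, which does exceed 54, so (k) meets the standard.
  All elements met at the final stage.
Every stage carried; the insurer prevails on this issue.
Per-issue: Issue I → insurer; Issue II → policyholder; Issue III → insurer. The policyholder must prevail on a majority of issues; overall, the insurer prevails.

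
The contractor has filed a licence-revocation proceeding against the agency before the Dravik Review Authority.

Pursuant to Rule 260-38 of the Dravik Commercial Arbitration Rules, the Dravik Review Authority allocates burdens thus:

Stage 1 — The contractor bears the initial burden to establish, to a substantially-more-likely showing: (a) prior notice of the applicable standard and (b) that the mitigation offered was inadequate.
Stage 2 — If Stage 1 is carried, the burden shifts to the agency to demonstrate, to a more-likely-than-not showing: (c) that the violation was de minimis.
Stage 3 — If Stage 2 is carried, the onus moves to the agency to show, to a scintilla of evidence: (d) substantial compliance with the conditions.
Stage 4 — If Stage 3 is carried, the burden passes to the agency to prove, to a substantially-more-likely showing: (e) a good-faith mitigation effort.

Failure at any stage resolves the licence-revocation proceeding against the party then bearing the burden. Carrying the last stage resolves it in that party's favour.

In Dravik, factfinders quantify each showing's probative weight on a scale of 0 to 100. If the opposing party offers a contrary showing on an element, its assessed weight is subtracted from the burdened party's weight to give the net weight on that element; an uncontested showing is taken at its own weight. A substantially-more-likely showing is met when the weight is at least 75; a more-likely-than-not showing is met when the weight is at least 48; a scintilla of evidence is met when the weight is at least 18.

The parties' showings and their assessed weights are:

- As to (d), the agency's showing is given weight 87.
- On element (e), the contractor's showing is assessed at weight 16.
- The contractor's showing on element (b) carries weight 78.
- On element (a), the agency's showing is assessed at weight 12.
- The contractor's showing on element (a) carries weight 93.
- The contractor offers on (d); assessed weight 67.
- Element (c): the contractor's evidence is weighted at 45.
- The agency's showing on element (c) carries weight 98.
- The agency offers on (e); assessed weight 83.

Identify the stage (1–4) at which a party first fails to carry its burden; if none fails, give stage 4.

At Stage 1 the contractor must meet a substantially-more-likely showing (weight is at least 75): on (a) the weight is 93 less the opposing 12 gives net 81, ≥ 75, so (a) meets the standard; on (b) the weight is 78, ≥ 75, so (b) meets the standard.
  The contractor carries Stage 1; the agency now bears the burden.
At Stage 2 the agency must meet a more-likely-than-not showing (weight is at least 48): on (c) the weight is 98 less the opposing 45 gives net 53, ≥ 48, so (c) meets the standard.
  Stage 2 carried; the burden remains with the agency.
At Stage 3 the agency must meet a scintilla of evidence (weight is at least 18): on (d) the weight is 87 less the opposing 67 gives net 20, ≥ 18, so (d) meets the standard.
  All elements met. The agency retains the burden for Stage 4.
At Stage 4 the agency must meet a substantially-more-likely showing (weight is at least 75): on (e) the weight is 83 less the opposing 16 gives net 67, < 75, so (e) does not meet the standard.
  Not every element is met, so the agency fails to carry Stage 4.
So the contractor prevails.

stage 4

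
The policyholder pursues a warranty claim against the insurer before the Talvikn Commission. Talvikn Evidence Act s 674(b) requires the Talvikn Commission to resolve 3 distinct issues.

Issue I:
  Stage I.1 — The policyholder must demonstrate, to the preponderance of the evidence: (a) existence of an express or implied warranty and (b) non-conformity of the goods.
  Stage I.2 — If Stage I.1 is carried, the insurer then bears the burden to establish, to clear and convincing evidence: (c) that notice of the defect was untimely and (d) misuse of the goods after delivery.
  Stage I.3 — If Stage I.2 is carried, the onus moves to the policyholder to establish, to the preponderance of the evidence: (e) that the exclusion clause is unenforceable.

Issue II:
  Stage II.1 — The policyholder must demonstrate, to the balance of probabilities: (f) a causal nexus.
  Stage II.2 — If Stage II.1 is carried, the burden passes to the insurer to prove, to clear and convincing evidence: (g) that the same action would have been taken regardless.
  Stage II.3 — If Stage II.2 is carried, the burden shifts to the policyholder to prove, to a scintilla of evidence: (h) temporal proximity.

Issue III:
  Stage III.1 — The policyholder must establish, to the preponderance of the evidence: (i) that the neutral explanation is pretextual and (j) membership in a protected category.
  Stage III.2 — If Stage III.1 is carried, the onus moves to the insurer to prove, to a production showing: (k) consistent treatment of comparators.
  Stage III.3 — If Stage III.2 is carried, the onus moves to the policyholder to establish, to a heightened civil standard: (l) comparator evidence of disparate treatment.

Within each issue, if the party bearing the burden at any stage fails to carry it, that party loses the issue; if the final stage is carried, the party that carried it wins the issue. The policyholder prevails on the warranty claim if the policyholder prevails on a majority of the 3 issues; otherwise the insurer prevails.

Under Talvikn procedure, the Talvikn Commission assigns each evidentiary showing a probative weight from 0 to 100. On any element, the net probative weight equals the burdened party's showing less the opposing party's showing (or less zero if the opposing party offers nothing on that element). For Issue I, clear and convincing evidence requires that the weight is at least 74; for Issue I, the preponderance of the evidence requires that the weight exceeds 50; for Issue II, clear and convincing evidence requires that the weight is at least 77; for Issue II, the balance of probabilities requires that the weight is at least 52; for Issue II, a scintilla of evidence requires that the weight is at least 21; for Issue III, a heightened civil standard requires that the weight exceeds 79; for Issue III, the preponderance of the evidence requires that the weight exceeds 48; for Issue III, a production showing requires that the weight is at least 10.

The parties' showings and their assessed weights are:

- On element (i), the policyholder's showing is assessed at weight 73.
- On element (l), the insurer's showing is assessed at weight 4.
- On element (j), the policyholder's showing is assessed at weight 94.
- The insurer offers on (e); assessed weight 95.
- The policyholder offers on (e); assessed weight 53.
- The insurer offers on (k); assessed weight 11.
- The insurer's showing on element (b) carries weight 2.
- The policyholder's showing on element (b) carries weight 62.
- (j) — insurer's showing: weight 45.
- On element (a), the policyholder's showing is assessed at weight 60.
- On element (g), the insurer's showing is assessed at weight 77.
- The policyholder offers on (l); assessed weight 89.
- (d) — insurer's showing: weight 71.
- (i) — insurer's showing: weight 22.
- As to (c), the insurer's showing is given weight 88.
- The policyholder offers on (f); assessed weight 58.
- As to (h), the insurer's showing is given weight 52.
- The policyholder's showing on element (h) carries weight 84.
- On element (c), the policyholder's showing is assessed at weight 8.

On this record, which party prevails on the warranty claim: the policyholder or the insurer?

policyholder

— Issue I —
Stage I.1 (policyholder, the preponderance of the evidence, weight exceeds 50): (a) 60 > 50 — meets; (b) net 62−2=60 > 50 — meets.
  Stage I.1 is satisfied; the onus moves to the insurer.
Stage I.2 (insurer, clear and convincing evidence, weight is at least 74): (c) net 88−8=80 ≥ 74 — meets; (d) 71 < 74 — fails.
  Stage I.2 not carried; the insurer fails its burden.
The policyholder prevails on this issue.
— Issue II —
Stage II.1 — burden on policyholder; standard: the balance of probabilities (weight is at least 52).
    (f): 58 ≥ 52 [met]
  All elements met. The burden passes to the insurer.
Stage II.2 — burden on insurer; standard: clear and convincing evidence (weight is at least 77).
    (g): 77 ≥ 77 [met]
  Stage II.2 is satisfied; the onus moves to the policyholder.
Stage II.3 — burden on policyholder; standard: a scintilla of evidence (weight is at least 21).
    (h): 84 − 52 = 32 ≥ 21 [met]
  The policyholder carries the last stage.
With every stage satisfied, the policyholder prevails on this issue.
— Issue III —
Stage III.1 — burden on policyholder; standard: the preponderance of the evidence (weight exceeds 48).
    (i): 73 − 22 = 51 > 48 [met]
    (j): 94 − 45 = 49 > 48 [met]
  The policyholder carries Stage III.1; the insurer now bears the burden.
Stage III.2 — burden on insurer; standard: a production showing (weight is at least 10).
    (k): 11 ≥ 10 [met]
  Stage III.2 carried; the burden shifts to the policyholder.
Stage III.3 — burden on policyholder; standard: a heightened civil standard (weight exceeds 79).
    (l): 89 − 4 = 85 > 79 [met]
  Stage III.3 carried; the final stage is satisfied.
All stages carried — the policyholder prevails on this issue.
Per-issue: Issue I → policyholder; Issue II → policyholder; Issue III → policyholder. The policyholder must prevail on a majority of issues; overall, the policyholder prevails.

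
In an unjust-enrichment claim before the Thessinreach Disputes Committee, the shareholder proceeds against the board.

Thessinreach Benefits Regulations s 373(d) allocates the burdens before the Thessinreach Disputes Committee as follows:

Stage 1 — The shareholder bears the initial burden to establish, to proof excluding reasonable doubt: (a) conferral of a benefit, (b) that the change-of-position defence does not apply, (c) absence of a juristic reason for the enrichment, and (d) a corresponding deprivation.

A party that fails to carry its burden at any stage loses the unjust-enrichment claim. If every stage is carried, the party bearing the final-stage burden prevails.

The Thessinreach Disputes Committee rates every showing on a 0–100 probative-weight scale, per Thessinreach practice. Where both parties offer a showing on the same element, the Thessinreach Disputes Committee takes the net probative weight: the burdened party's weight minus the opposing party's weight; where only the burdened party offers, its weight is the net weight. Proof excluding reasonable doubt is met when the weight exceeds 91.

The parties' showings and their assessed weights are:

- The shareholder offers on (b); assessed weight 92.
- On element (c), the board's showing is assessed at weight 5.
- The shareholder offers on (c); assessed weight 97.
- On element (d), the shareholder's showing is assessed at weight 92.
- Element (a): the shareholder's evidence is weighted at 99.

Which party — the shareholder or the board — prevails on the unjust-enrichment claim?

Stage 1 — burden on shareholder; standard: proof excluding reasonable doubt (weight exceeds 91).
    (a): 99 > 91 [met]
    (b): 92 > 91 [met]
    (c): 97 − 5 = 92 > 91 [met]
    (d): 92 > 91 [met]
  The shareholder carries the last stage.
Every stage carried; the shareholder prevails.

shareholder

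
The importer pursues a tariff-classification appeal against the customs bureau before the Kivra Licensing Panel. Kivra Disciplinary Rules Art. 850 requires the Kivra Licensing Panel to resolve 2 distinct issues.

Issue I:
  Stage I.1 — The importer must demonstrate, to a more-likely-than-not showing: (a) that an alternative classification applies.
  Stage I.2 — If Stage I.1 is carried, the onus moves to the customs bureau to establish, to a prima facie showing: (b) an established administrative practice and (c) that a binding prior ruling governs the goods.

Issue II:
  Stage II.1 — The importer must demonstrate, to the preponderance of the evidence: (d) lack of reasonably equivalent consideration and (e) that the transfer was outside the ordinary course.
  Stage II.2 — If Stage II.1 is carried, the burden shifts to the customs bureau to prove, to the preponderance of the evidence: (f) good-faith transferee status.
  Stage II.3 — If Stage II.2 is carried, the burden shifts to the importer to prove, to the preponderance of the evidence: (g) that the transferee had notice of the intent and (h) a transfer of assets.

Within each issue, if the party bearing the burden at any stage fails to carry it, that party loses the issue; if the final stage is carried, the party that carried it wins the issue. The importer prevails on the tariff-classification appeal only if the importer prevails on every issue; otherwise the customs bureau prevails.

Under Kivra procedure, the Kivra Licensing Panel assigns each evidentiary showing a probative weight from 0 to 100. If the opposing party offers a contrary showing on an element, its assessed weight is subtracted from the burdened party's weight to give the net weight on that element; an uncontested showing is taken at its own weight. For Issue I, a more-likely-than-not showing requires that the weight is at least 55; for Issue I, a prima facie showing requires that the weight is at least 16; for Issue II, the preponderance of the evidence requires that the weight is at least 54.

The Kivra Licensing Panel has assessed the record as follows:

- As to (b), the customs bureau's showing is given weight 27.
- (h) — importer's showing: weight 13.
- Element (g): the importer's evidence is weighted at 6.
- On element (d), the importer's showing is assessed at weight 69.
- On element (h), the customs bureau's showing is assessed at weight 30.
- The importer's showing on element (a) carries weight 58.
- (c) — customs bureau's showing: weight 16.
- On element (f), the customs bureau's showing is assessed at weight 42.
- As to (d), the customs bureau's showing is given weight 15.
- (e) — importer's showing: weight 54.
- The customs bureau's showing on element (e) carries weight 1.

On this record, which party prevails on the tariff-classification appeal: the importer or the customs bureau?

customs bureau

— Issue I —
Stage I.1 (importer, a more-likely-than-not showing, weight is at least 55): (a) 58 ≥ 55 — meets.
  Stage I.1 is satisfied; the onus moves to the customs bureau.
Stage I.2 (customs bureau, a prima facie showing, weight is at least 16): (b) 27 ≥ 16 — meets; (c) 16 ≥ 16 — meets.
  Stage I.2 carried; the final stage is satisfied.
With every stage satisfied, the customs bureau prevails on this issue.
— Issue II —
Stage II.1 — burden on importer; standard: the preponderance of the evidence (weight is at least 54).
    (d): 69 − 15 = 54 ≥ 54 [met]
    (e): 54 − 1 = 53 < 54 [not met]
  The importer does not carry Stage II.1.
The customs bureau prevails on this issue.
Per-issue: Issue I → customs bureau; Issue II → customs bureau. The importer must prevail on every issue; overall, the customs bureau prevails.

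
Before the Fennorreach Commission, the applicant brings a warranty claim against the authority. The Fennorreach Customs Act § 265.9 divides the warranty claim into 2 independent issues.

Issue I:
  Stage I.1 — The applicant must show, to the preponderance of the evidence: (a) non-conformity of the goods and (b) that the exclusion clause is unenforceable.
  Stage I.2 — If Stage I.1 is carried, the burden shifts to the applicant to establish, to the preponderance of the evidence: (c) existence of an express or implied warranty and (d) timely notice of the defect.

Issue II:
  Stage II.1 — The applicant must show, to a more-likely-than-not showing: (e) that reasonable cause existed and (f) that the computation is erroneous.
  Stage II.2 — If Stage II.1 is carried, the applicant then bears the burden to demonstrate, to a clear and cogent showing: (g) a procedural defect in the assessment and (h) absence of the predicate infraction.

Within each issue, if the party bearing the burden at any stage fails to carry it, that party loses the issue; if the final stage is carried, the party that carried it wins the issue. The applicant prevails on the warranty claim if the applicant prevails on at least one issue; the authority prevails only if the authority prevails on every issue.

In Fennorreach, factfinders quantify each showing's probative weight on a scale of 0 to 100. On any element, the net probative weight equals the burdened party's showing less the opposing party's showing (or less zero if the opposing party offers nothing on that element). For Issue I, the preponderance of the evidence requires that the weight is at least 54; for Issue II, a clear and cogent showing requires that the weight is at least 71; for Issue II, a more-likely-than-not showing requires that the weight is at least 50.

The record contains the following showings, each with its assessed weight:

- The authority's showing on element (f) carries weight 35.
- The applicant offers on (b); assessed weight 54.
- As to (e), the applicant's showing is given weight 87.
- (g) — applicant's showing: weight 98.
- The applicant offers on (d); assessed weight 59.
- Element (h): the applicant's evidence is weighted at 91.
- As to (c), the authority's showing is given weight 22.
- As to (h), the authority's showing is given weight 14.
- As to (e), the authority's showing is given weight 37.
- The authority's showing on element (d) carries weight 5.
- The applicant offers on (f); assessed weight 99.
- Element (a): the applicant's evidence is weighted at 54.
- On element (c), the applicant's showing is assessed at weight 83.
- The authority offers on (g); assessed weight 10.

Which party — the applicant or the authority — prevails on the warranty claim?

— Issue I —
At Stage I.1 the applicant must meet the preponderance of the evidence (weight is at least 54): on (a) the weight is 54, ≥ 54, so (a) meets the standard; on (b) the weight is 54, which does reach 54, so (b) meets the standard.
  Stage I.1 is satisfied; the applicant continues to bear the burden.
At Stage I.2 the applicant must meet the preponderance of the evidence (weight is at least 54): on (c) the weight is 83 less the opposing 22 gives net 61, ≥ 54, so (c) meets the standard; on (d) the weight is 59 less the opposing 5 gives net 54, ≥ 54, so (d) meets the standard.
  The applicant carries the last stage.
All stages carried — the applicant prevails on this issue.
— Issue II —
Stage II.1 (applicant, a more-likely-than-not showing, weight is at least 50): (e) net 87−37=50 ≥ 50 — meets; (f) net 99−35=64 ≥ 50 — meets.
  Stage II.1 is satisfied; the applicant continues to bear the burden.
Stage II.2 (applicant, a clear and cogent showing, weight is at least 71): (g) net 98−10=88 ≥ 71 — meets; (h) net 91−14=77 ≥ 71 — meets.
  All elements met at the final stage.
With every stage satisfied, the applicant prevails on this issue.
Per-issue: Issue I → applicant; Issue II → applicant. The applicant must prevail on at least one issue; overall, the applicant prevails.

applicant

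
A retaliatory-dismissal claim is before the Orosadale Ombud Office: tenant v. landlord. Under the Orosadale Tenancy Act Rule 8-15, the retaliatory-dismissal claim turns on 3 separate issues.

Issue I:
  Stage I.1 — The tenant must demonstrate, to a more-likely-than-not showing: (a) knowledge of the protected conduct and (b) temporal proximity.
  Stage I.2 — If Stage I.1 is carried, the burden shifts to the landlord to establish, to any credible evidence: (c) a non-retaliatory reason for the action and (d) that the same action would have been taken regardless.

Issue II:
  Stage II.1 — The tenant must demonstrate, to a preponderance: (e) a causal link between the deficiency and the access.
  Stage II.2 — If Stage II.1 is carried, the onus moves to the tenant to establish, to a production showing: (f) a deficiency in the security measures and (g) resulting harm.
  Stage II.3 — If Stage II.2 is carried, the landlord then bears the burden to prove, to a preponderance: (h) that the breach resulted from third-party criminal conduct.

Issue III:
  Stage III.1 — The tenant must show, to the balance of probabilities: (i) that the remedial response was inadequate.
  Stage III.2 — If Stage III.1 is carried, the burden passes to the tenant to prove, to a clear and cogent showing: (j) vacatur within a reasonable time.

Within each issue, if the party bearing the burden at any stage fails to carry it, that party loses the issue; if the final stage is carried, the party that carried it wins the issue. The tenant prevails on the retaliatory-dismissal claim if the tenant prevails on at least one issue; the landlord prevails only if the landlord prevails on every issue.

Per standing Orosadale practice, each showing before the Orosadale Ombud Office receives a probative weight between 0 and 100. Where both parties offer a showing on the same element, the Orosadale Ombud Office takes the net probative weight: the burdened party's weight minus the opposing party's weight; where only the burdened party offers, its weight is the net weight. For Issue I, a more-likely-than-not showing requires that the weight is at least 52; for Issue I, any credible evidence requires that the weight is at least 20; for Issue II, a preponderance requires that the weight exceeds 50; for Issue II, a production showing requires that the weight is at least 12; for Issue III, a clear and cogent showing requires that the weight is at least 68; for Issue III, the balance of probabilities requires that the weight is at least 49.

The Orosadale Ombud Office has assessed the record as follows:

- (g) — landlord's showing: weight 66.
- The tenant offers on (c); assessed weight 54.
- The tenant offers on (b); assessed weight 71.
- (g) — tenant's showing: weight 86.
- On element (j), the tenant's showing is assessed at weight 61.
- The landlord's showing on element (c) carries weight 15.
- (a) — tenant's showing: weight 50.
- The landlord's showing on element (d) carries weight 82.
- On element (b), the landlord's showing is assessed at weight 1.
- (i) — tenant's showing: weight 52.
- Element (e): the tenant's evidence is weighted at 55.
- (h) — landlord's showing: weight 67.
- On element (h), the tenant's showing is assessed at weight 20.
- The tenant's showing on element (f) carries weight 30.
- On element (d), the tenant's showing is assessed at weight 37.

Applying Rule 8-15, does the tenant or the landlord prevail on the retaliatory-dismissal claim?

tenant

— Issue I —
At Stage I.1 the tenant must meet a more-likely-than-not showing (weight is at least 52): on (a) the weight is 50, which does not reach 52, so (a) does not meet the standard; on (b) the weight is 71 less the opposing 1 gives net 70, which does reach 52, so (b) meets the standard.
  The tenant does not carry Stage I.1.
The analysis ends at Stage I.1; the landlord prevails on this issue.
— Issue II —
Stage II.1 — burden on tenant; standard: a preponderance (weight exceeds 50).
    (e): 55 > 50 [met]
  All elements met. The tenant retains the burden for Stage II.2.
Stage II.2 — burden on tenant; standard: a production showing (weight is at least 12).
    (f): 30 ≥ 12 [met]
    (g): 86 − 66 = 20 ≥ 12 [met]
  Stage II.2 is satisfied; the onus moves to the landlord.
Stage II.3 — burden on landlord; standard: a preponderance (weight exceeds 50).
    (h): 67 − 20 = 47 ≤ 50 [not met]
  Not every element is met, so the landlord fails to carry Stage II.3.
So the tenant prevails on this issue.
— Issue III —
Stage III.1 — burden on tenant; standard: the balance of probabilities (weight is at least 49).
    (i): 52 ≥ 49 [met]
  Stage III.1 carried; the burden remains with the tenant.
Stage III.2 — burden on tenant; standard: a clear and cogent showing (weight is at least 68).
    (j): 61 < 68 [not met]
  Not every element is met, so the tenant fails to carry Stage III.2.
So the landlord prevails on this issue.
Per-issue: Issue I → landlord; Issue II → tenant; Issue III → landlord. The tenant must prevail on at least one issue; overall, the tenant prevails.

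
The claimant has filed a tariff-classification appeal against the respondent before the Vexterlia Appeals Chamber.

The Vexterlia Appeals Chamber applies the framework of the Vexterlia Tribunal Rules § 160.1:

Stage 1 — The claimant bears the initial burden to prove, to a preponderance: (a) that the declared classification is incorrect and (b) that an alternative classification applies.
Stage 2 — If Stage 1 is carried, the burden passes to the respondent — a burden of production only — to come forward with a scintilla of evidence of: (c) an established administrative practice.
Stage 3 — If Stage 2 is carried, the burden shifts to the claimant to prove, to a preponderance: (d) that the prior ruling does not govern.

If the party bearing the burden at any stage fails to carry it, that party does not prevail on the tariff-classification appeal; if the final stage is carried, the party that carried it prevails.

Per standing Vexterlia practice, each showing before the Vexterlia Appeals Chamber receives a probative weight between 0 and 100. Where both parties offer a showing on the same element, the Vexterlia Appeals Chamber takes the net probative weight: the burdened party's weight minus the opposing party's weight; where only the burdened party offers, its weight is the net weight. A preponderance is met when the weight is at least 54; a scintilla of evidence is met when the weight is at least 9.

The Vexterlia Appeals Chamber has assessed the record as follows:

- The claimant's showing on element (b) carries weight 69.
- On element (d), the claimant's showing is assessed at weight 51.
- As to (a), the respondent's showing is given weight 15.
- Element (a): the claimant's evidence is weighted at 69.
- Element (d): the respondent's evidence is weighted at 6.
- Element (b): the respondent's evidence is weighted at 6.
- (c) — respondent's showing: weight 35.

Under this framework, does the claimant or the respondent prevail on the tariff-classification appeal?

Stage 1 — burden on claimant; standard: a preponderance (weight is at least 54).
    (a): 69 − 15 = 54 ≥ 54 [met]
    (b): 69 − 6 = 63 ≥ 54 [met]
  Stage 1 is satisfied; the onus moves to the respondent.
Stage 2 — burden on respondent; standard: a scintilla of evidence (weight is at least 9).
    (c): 35 ≥ 9 [met]
  Stage 2 is satisfied; the onus moves to the claimant.
Stage 3 — burden on claimant; standard: a preponderance (weight is at least 54).
    (d): 51 − 6 = 45 < 54 [not met]
  Stage 3 not carried; the claimant fails its burden.
The analysis ends at Stage 3; the respondent prevails.

respondent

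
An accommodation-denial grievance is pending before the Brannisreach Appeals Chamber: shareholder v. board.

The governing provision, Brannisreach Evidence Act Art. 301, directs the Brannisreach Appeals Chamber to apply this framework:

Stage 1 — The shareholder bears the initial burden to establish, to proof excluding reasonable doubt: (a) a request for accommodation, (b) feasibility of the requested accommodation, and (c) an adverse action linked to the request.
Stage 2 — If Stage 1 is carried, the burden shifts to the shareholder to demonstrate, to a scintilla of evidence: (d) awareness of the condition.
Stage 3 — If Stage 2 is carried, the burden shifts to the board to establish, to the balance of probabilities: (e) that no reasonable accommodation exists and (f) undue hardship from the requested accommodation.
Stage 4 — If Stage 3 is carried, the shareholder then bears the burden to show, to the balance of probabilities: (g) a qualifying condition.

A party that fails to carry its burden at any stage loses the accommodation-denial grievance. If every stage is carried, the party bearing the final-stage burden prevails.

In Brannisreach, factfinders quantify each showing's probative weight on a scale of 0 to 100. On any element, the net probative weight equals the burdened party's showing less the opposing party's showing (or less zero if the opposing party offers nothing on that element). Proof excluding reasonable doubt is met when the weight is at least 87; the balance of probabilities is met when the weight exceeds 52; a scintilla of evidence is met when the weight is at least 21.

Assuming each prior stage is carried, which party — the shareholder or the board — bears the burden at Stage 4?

shareholder

Stage 4's rule assigns the burden to the shareholder (to the balance of probabilities).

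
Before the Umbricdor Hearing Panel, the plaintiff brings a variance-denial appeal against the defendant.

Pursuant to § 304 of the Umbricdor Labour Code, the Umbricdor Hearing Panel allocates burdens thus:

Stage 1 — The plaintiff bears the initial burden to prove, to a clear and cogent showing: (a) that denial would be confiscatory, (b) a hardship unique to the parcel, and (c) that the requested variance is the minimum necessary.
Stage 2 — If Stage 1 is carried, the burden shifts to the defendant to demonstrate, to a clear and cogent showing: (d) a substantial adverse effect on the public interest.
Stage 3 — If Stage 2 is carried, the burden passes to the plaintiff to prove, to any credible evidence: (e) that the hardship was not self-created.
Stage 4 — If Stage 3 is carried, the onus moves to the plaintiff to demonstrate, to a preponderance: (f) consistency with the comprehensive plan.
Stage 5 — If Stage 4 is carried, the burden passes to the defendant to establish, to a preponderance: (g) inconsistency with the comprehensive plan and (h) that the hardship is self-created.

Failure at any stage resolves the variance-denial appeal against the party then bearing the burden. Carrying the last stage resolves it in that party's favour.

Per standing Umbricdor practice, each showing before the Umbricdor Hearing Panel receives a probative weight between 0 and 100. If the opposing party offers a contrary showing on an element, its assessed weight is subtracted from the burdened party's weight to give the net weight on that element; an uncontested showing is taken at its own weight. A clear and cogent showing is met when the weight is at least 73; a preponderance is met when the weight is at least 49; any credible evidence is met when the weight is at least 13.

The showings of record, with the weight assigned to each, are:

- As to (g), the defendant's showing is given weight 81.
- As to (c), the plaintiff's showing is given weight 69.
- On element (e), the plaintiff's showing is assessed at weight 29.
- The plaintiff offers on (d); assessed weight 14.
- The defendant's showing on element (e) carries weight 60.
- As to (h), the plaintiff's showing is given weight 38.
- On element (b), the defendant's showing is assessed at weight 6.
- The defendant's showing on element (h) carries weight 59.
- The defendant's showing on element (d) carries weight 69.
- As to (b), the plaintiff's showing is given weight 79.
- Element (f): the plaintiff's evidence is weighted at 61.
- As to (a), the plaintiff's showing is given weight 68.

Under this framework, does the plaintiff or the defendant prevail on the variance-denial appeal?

defendant

Stage 1 — burden on plaintiff; standard: a clear and cogent showing (weight is at least 73).
    (a): 68 < 73 [not met]
    (b): 79 − 6 = 73 ≥ 73 [met]
    (c): 69 < 73 [not met]
  Stage 1 not carried; the plaintiff fails its burden.
The analysis ends at Stage 1; the defendant prevails.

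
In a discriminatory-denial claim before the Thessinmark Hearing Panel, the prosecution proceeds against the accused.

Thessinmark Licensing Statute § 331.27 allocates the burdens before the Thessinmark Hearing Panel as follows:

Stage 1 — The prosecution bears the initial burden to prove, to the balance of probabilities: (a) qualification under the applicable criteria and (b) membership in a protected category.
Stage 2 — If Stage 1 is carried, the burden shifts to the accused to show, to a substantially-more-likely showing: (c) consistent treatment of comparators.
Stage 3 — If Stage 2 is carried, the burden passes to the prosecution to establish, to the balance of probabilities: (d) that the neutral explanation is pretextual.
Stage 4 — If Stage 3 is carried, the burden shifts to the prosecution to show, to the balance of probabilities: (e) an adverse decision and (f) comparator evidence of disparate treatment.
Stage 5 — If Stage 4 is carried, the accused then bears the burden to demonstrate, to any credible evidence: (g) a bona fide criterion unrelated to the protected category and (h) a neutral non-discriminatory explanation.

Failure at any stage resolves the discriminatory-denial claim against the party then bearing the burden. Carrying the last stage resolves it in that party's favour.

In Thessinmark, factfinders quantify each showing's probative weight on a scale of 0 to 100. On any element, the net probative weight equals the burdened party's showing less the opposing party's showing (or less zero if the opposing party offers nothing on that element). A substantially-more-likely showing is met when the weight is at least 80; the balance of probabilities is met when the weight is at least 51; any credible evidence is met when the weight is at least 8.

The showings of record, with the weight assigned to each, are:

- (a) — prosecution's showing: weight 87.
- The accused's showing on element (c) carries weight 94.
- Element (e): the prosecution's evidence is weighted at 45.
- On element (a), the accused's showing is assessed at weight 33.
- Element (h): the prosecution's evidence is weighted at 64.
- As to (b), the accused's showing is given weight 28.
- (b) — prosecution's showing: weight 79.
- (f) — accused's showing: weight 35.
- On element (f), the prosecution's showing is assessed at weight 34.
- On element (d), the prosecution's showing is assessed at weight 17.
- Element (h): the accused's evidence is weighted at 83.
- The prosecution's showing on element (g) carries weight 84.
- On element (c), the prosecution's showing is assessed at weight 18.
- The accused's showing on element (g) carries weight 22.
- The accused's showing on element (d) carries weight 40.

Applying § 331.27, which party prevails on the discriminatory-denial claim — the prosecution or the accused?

prosecution

Stage 1 — burden on prosecution; standard: the balance of probabilities (weight is at least 51).
    (a): 87 − 33 = 54 ≥ 51 [met]
    (b): 79 − 28 = 51 ≥ 51 [met]
  The prosecution carries Stage 1; the accused now bears the burden.
Stage 2 — burden on accused; standard: a substantially-more-likely showing (weight is at least 80).
    (c): 94 − 18 = 76 < 80 [not met]
  Stage 2 not carried; the accused fails its burden.
The prosecution prevails.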